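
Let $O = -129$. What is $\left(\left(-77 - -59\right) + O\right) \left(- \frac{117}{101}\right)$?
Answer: $\frac{17199}{101} \approx 170.29$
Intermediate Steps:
$\left(\left(-77 - -59\right) + O\right) \left(- \frac{117}{101}\right) = \left(\left(-77 - -59\right) - 129\right) \left(- \frac{117}{101}\right) = \left(\left(-77 + 59\right) - 129\right) \left(\left(-117\right) \frac{1}{101}\right) = \left(-18 - 129\right) \left(- \frac{117}{101}\right) = \left(-147\right) \left(- \frac{117}{101}\right) = \frac{17199}{101}$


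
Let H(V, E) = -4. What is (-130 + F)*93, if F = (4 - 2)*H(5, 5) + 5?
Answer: -12369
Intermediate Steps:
F = -3 (F = (4 - 2)*(-4) + 5 = 2*(-4) + 5 = -8 + 5 = -3)
(-130 + F)*93 = (-130 - 3)*93 = -133*93 = -12369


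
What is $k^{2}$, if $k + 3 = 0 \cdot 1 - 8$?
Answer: $121$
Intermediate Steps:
$k = -11$ ($k = -3 + \left(0 \cdot 1 - 8\right) = -3 + \left(0 - 8\right) = -3 - 8 = -11$)
$k^{2} = \left(-11\right)^{2} = 121$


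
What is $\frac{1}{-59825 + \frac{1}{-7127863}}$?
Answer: $- \frac{7127863}{426424403976} \approx -1.6715 \cdot 10^{-5}$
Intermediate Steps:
$\frac{1}{-59825 + \frac{1}{-7127863}} = \frac{1}{-59825 - \frac{1}{7127863}} = \frac{1}{- \frac{426424403976}{7127863}} = - \frac{7127863}{426424403976}$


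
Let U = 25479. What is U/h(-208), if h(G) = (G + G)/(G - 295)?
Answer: 12815937/416 ≈ 30808.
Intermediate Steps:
h(G) = 2*G/(-295 + G) (h(G) = (2*G)/(-295 + G) = 2*G/(-295 + G))
U/h(-208) = 25479/((2*(-208)/(-295 - 208))) = 25479/((2*(-208)/(-503))) = 25479/((2*(-208)*(-1/503))) = 25479/(416/503) = 25479*(503/416) = 12815937/416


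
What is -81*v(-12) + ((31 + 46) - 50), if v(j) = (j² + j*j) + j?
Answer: -22329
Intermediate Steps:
v(j) = j + 2*j² (v(j) = (j² + j²) + j = 2*j² + j = j + 2*j²)
-81*v(-12) + ((31 + 46) - 50) = -(-972)*(1 + 2*(-12)) + ((31 + 46) - 50) = -(-972)*(1 - 24) + (77 - 50) = -(-972)*(-23) + 27 = -81*276 + 27 = -22356 + 27 = -22329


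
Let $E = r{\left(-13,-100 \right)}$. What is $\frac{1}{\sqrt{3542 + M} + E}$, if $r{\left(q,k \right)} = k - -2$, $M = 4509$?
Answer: $- \frac{98}{1553} - \frac{\sqrt{8051}}{1553} \approx -0.12088$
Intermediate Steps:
$r{\left(q,k \right)} = 2 + k$ ($r{\left(q,k \right)} = k + 2 = 2 + k$)
$E = -98$ ($E = 2 - 100 = -98$)
$\frac{1}{\sqrt{3542 + M} + E} = \frac{1}{\sqrt{3542 + 4509} - 98} = \frac{1}{\sqrt{8051} - 98} = \frac{1}{-98 + \sqrt{8051}}$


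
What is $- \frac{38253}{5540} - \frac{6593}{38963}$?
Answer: $- \frac{1526976859}{215855020} \approx -7.0741$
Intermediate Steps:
$- \frac{38253}{5540} - \frac{6593}{38963} = - \frac{1526976859}{215855020}$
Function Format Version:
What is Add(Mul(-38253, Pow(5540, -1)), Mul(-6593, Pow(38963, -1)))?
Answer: Rational(-1526976859, 215855020) ≈ -7.0741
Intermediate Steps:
Add(Mul(-38253, Pow(5540, -1)), Mul(-6593, Pow(38963, -1))) = Add(Mul(-38253, Rational(1, 5540)), Mul(-6593, Rational(1, 38963))) = Add(Rational(-38253, 5540), Rational(-6593, 38963)) = Rational(-1526976859, 215855020)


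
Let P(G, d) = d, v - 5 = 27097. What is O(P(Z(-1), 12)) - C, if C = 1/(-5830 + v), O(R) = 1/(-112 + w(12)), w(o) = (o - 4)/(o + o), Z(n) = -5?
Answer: -64151/7126120 ≈ -0.0090022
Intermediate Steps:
v = 27102 (v = 5 + 27097 = 27102)
w(o) = (-4 + o)/(2*o) (w(o) = (-4 + o)/((2*o)) = (-4 + o)*(1/(2*o)) = (-4 + o)/(2*o))
O(R) = -3/335 (O(R) = 1/(-112 + (1/2)*(-4 + 12)/12) = 1/(-112 + (1/2)*(1/12)*8) = 1/(-112 + 1/3) = 1/(-335/3) = -3/335)
C = 1/21272 (C = 1/(-5830 + 27102) = 1/21272 ≈ 4.7010e-5)
O(P(Z(-1), 12)) - C = -3/335 - 1*1/21272 = -3/335 - 1/21272 = -64151/7126120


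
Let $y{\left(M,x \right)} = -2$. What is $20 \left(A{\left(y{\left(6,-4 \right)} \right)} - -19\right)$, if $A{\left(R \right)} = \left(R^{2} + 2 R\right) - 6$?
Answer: $260$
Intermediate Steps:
$A{\left(R \right)} = -6 + R^{2} + 2 R$
$20 \left(A{\left(y{\left(6,-4 \right)} \right)} - -19\right) = 20 \left(\left(-6 + \left(-2\right)^{2} + 2 \left(-2\right)\right) - -19\right) = 20 \left(\left(-6 + 4 - 4\right) + 19\right) = 20 \left(-6 + 19\right) = 20 \cdot 13 = 260$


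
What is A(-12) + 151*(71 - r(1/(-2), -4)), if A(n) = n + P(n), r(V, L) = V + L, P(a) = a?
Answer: 22753/2 ≈ 11377.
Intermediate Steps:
r(V, L) = L + V
A(n) = 2*n (A(n) = n + n = 2*n)
A(-12) + 151*(71 - r(1/(-2), -4)) = 2*(-12) + 151*(71 - (-4 + 1/(-2))) = -24 + 151*(71 - (-4 - ½)) = -24 + 151*(71 - 1*(-9/2)) = -24 + 151*(71 + 9/2) = -24 + 151*(151/2) = -24 + 22801/2 = 22753/2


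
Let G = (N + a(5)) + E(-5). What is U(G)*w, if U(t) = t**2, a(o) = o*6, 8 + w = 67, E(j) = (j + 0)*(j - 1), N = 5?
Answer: 249275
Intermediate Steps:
E(j) = j*(-1 + j)
w = 59 (w = -8 + 67 = 59)
a(o) = 6*o
G = 65 (G = (5 + 6*5) - 5*(-1 - 5) = (5 + 30) - 5*(-6) = 35 + 30 = 65)
U(G)*w = 65**2*59 = 4225*59 = 249275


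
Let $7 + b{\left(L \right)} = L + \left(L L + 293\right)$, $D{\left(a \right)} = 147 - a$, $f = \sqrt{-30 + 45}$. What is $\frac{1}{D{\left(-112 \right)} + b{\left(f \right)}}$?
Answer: $\frac{112}{62717} - \frac{\sqrt{15}}{313585} \approx 0.0017734$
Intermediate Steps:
$f = \sqrt{15} \approx 3.873$
$b{\left(L \right)} = 286 + L + L^{2}$ ($b{\left(L \right)} = -7 + \left(L + \left(L L + 293\right)\right) = -7 + \left(L + \left(L^{2} + 293\right)\right) = -7 + \left(L + \left(293 + L^{2}\right)\right) = -7 + \left(293 + L + L^{2}\right) = 286 + L + L^{2}$)
$\frac{1}{D{\left(-112 \right)} + b{\left(f \right)}} = \frac{1}{\left(147 - -112\right) + \left(286 + \sqrt{15} + \left(\sqrt{15}\right)^{2}\right)} = \frac{1}{\left(147 + 112\right) + \left(286 + \sqrt{15} + 15\right)} = \frac{1}{259 + \left(301 + \sqrt{15}\right)} = \frac{1}{560 + \sqrt{15}}$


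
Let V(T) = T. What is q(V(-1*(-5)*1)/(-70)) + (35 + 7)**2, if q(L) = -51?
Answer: 1713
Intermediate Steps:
q(V(-1*(-5)*1)/(-70)) + (35 + 7)**2 = -51 + (35 + 7)**2 = -51 + 42**2 = -51 + 1764 = 1713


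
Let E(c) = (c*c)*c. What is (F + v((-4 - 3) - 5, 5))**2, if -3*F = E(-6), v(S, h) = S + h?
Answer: 4225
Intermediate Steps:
E(c) = c**3 (E(c) = c**2*c = c**3)
F = 72 (F = -1/3*(-6)**3 = -1/3*(-216) = 72)
(F + v((-4 - 3) - 5, 5))**2 = (72 + (((-4 - 3) - 5) + 5))**2 = (72 + ((-7 - 5) + 5))**2 = (72 + (-12 + 5))**2 = (72 - 7)**2 = 65**2 = 4225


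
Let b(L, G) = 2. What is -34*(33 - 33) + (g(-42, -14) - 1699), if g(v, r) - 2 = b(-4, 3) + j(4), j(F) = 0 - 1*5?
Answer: -1700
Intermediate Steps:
j(F) = -5 (j(F) = 0 - 5 = -5)
g(v, r) = -1 (g(v, r) = 2 + (2 - 5) = 2 - 3 = -1)
-34*(33 - 33) + (g(-42, -14) - 1699) = -34*(33 - 33) + (-1 - 1699) = -34*0 - 1700 = 0 - 1700 = -1700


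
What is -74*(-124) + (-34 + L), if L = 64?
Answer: 9206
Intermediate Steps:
-74*(-124) + (-34 + L) = -74*(-124) + (-34 + 64) = 9176 + 30 = 9206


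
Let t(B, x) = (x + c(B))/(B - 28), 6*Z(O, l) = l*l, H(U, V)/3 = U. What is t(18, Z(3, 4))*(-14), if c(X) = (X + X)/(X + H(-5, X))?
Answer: 308/15 ≈ 20.533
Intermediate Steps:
H(U, V) = 3*U
Z(O, l) = l**2/6 (Z(O, l) = (l*l)/6 = l**2/6)
c(X) = 2*X/(-15 + X) (c(X) = (X + X)/(X + 3*(-5)) = (2*X)/(X - 15) = (2*X)/(-15 + X) = 2*X/(-15 + X))
t(B, x) = (x + 2*B/(-15 + B))/(-28 + B) (t(B, x) = (x + 2*B/(-15 + B))/(B - 28) = (x + 2*B/(-15 + B))/(-28 + B))
t(18, Z(3, 4))*(-14) = ((2*18 + ((1/6)*4**2)*(-15 + 18))/((-28 + 18)*(-15 + 18)))*(-14) = ((36 + ((1/6)*16)*3)/(-10*3))*(-14) = -1/10*1/3*(36 + (8/3)*3)*(-14) = -1/10*1/3*(36 + 8)*(-14) = -1/10*1/3*44*(-14) = -22/15*(-14) = 308/15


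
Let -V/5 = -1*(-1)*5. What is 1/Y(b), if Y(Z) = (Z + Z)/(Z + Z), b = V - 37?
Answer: 1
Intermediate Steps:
V = -25 (V = -5*(-1*(-1))*5 = -5*5 = -25)
b = -62 (b = -25 - 37 = -62)
Y(Z) = 1 (Y(Z) = (2*Z)/((2*Z)) = (2*Z)*(1/(2*Z)) = 1)
1/Y(b) = 1/1 = 1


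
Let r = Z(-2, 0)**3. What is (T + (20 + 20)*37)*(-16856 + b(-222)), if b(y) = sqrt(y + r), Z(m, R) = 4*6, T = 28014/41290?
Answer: -515264439592/20645 + 30568607*sqrt(13602)/20645 ≈ -2.4786e+7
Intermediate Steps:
T = 14007/20645 (T = 28014*(1/41290) = 14007/20645 ≈ 0.67847)
Z(m, R) = 24
r = 13824 (r = 24**3 = 13824)
b(y) = sqrt(13824 + y) (b(y) = sqrt(y + 13824) = sqrt(13824 + y))
(T + (20 + 20)*37)*(-16856 + b(-222)) = (14007/20645 + (20 + 20)*37)*(-16856 + sqrt(13824 - 222)) = (14007/20645 + 40*37)*(-16856 + sqrt(13602)) = (14007/20645 + 1480)*(-16856 + sqrt(13602)) = 30568607*(-16856 + sqrt(13602))/20645 = -515264439592/20645 + 30568607*sqrt(13602)/20645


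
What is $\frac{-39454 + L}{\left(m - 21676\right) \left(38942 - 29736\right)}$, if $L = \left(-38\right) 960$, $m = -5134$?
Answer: $\frac{37967}{123406430} \approx 0.00030766$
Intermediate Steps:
$L = -36480$
$\frac{-39454 + L}{\left(m - 21676\right) \left(38942 - 29736\right)} = \frac{-39454 - 36480}{\left(-5134 - 21676\right) \left(38942 - 29736\right)} = - \frac{75934}{\left(-26810\right) 9206} = - \frac{75934}{-246812860} = \left(-75934\right) \left(- \frac{1}{246812860}\right) = \frac{37967}{123406430}$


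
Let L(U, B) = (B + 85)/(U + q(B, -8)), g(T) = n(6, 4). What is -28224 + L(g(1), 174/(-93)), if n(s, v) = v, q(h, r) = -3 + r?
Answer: -6127185/217 ≈ -28236.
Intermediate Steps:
g(T) = 4
L(U, B) = (85 + B)/(-11 + U) (L(U, B) = (B + 85)/(U + (-3 - 8)) = (85 + B)/(U - 11) = (85 + B)/(-11 + U))
-28224 + L(g(1), 174/(-93)) = -28224 + (85 + 174/(-93))/(-11 + 4) = -28224 + (85 + 174*(-1/93))/(-7) = -28224 - (85 - 58/31)/7 = -28224 - 1/7*2577/31 = -28224 - 2577/217 = -6127185/217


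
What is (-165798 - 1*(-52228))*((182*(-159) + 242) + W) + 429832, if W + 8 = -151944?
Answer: 20516623192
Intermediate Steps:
W = -151952 (W = -8 - 151944 = -151952)
(-165798 - 1*(-52228))*((182*(-159) + 242) + W) + 429832 = (-165798 - 1*(-52228))*((182*(-159) + 242) - 151952) + 429832 = (-165798 + 52228)*((-28938 + 242) - 151952) + 429832 = -113570*(-28696 - 151952) + 429832 = -113570*(-180648) + 429832 = 20516193360 + 429832 = 20516623192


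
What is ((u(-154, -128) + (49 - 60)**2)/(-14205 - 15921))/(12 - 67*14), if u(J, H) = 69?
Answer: 95/13948338 ≈ 6.8108e-6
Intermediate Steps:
((u(-154, -128) + (49 - 60)**2)/(-14205 - 15921))/(12 - 67*14) = ((69 + (49 - 60)**2)/(-14205 - 15921))/(12 - 67*14) = ((69 + (-11)**2)/(-30126))/(12 - 938) = ((69 + 121)*(-1/30126))/(-926) = (190*(-1/30126))*(-1/926) = -95/15063*(-1/926) = 95/13948338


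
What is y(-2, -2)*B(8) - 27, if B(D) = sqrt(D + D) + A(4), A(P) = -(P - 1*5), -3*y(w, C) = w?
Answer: -71/3 ≈ -23.667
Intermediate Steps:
y(w, C) = -w/3
A(P) = 5 - P (A(P) = -(P - 5) = -(-5 + P) = 5 - P)
B(D) = 1 + sqrt(2)*sqrt(D) (B(D) = sqrt(D + D) + (5 - 1*4) = sqrt(2*D) + (5 - 4) = sqrt(2)*sqrt(D) + 1 = 1 + sqrt(2)*sqrt(D))
y(-2, -2)*B(8) - 27 = (-1/3*(-2))*(1 + sqrt(2)*sqrt(8)) - 27 = 2*(1 + sqrt(2)*(2*sqrt(2)))/3 - 27 = 2*(1 + 4)/3 - 27 = (2/3)*5 - 27 = 10/3 - 27 = -71/3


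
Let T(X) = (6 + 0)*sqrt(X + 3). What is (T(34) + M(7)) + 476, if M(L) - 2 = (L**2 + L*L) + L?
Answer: 583 + 6*sqrt(37) ≈ 619.50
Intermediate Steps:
M(L) = 2 + L + 2*L**2 (M(L) = 2 + ((L**2 + L*L) + L) = 2 + ((L**2 + L**2) + L) = 2 + (2*L**2 + L) = 2 + (L + 2*L**2) = 2 + L + 2*L**2)
T(X) = 6*sqrt(3 + X)
(T(34) + M(7)) + 476 = (6*sqrt(3 + 34) + (2 + 7 + 2*7**2)) + 476 = (6*sqrt(37) + (2 + 7 + 2*49)) + 476 = (6*sqrt(37) + (2 + 7 + 98)) + 476 = (6*sqrt(37) + 107) + 476 = (107 + 6*sqrt(37)) + 476 = 583 + 6*sqrt(37)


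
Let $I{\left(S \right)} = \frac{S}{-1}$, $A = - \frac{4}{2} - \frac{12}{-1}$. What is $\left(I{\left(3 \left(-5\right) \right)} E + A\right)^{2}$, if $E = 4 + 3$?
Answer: $13225$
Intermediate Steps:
$E = 7$
$A = 10$ ($A = \left(-4\right) \frac{1}{2} - -12 = -2 + 12 = 10$)
$I{\left(S \right)} = - S$ ($I{\left(S \right)} = S \left(-1\right) = - S$)
$\left(I{\left(3 \left(-5\right) \right)} E + A\right)^{2} = \left(- 3 \left(-5\right) 7 + 10\right)^{2} = \left(\left(-1\right) \left(-15\right) 7 + 10\right)^{2} = \left(15 \cdot 7 + 10\right)^{2} = \left(105 + 10\right)^{2} = 115^{2} = 13225$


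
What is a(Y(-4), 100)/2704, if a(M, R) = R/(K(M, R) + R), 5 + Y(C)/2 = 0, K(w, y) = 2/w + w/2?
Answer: 125/320424 ≈ 0.00039011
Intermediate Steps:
K(w, y) = w/2 + 2/w (K(w, y) = 2/w + w*(½) = 2/w + w/2 = w/2 + 2/w)
Y(C) = -10 (Y(C) = -10 + 2*0 = -10 + 0 = -10)
a(M, R) = R/(R + M/2 + 2/M) (a(M, R) = R/((M/2 + 2/M) + R) = R/(R + M/2 + 2/M))
a(Y(-4), 100)/2704 = (2*(-10)*100/(4 + (-10)² + 2*(-10)*100))/2704 = (2*(-10)*100/(4 + 100 - 2000))*(1/2704) = (2*(-10)*100/(-1896))*(1/2704) = (2*(-10)*100*(-1/1896))*(1/2704) = (250/237)*(1/2704) = 125/320424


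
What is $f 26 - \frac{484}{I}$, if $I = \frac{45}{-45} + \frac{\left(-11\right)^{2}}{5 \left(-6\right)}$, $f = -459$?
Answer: $- \frac{1787514}{151} \approx -11838.0$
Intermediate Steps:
$I = - \frac{151}{30}$ ($I = 45 \left(- \frac{1}{45}\right) + \frac{121}{-30} = -1 + 121 \left(- \frac{1}{30}\right) = -1 - \frac{121}{30} = - \frac{151}{30} \approx -5.0333$)
$f 26 - \frac{484}{I} = \left(-459\right) 26 - \frac{484}{- \frac{151}{30}} = -11934 - - \frac{14520}{151} = -11934 + \frac{14520}{151} = - \frac{1787514}{151}$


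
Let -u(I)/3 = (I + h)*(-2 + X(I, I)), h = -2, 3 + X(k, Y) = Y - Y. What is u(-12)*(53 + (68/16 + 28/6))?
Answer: -26005/2 ≈ -13003.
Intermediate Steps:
X(k, Y) = -3 (X(k, Y) = -3 + (Y - Y) = -3 + 0 = -3)
u(I) = -30 + 15*I (u(I) = -3*(I - 2)*(-2 - 3) = -3*(-2 + I)*(-5) = -3*(10 - 5*I) = -30 + 15*I)
u(-12)*(53 + (68/16 + 28/6)) = (-30 + 15*(-12))*(53 + (68/16 + 28/6)) = (-30 - 180)*(53 + (68*(1/16) + 28*(⅙))) = -210*(53 + (17/4 + 14/3)) = -210*(53 + 107/12) = -210*743/12 = -26005/2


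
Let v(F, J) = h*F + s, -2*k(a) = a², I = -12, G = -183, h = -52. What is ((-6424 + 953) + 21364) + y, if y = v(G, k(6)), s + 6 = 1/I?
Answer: 304835/12 ≈ 25403.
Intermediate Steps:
s = -73/12 (s = -6 + 1/(-12) = -6 - 1/12 = -73/12 ≈ -6.0833)
k(a) = -a²/2
v(F, J) = -73/12 - 52*F (v(F, J) = -52*F - 73/12 = -73/12 - 52*F)
y = 114119/12 (y = -73/12 - 52*(-183) = -73/12 + 9516 = 114119/12 ≈ 9509.9)
((-6424 + 953) + 21364) + y = ((-6424 + 953) + 21364) + 114119/12 = (-5471 + 21364) + 114119/12 = 15893 + 114119/12 = 304835/12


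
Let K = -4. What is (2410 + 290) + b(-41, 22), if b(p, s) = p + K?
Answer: 2655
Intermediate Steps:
b(p, s) = -4 + p (b(p, s) = p - 4 = -4 + p)
(2410 + 290) + b(-41, 22) = (2410 + 290) + (-4 - 41) = 2700 - 45 = 2655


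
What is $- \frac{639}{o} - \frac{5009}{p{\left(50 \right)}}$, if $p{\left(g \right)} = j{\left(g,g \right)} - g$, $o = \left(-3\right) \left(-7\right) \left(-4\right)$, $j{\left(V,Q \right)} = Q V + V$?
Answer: $\frac{49031}{8750} \approx 5.6035$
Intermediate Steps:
$j{\left(V,Q \right)} = V + Q V$
$o = -84$ ($o = 21 \left(-4\right) = -84$)
$p{\left(g \right)} = - g + g \left(1 + g\right)$ ($p{\left(g \right)} = g \left(1 + g\right) - g = - g + g \left(1 + g\right)$)
$- \frac{639}{o} - \frac{5009}{p{\left(50 \right)}} = - \frac{639}{-84} - \frac{5009}{50^{2}} = \left(-639\right) \left(- \frac{1}{84}\right) - \frac{5009}{2500} = \frac{213}{28} - \frac{5009}{2500} = \frac{49031}{8750}$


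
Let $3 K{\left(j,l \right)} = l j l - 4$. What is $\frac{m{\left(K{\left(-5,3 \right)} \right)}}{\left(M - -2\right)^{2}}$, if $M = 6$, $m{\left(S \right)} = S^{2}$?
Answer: $\frac{2401}{576} \approx 4.1684$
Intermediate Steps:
$K{\left(j,l \right)} = - \frac{4}{3} + \frac{j l^{2}}{3}$ ($K{\left(j,l \right)} = \frac{l j l - 4}{3} = \frac{j l l - 4}{3} = \frac{j l^{2} - 4}{3} = \frac{-4 + j l^{2}}{3} = - \frac{4}{3} + \frac{j l^{2}}{3}$)
$\frac{m{\left(K{\left(-5,3 \right)} \right)}}{\left(M - -2\right)^{2}} = \frac{\left(- \frac{4}{3} + \frac{1}{3} \left(-5\right) 3^{2}\right)^{2}}{\left(6 - -2\right)^{2}} = \frac{\left(- \frac{4}{3} + \frac{1}{3} \left(-5\right) 9\right)^{2}}{\left(6 + 2\right)^{2}} = \frac{\left(- \frac{4}{3} - 15\right)^{2}}{8^{2}} = \frac{\left(- \frac{49}{3}\right)^{2}}{64} = \frac{1}{64} \cdot \frac{2401}{9} = \frac{2401}{576}$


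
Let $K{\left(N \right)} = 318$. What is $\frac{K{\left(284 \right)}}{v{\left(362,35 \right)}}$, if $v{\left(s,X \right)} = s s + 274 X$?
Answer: $\frac{53}{23439} \approx 0.0022612$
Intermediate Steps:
$v{\left(s,X \right)} = s^{2} + 274 X$
$\frac{K{\left(284 \right)}}{v{\left(362,35 \right)}} = \frac{318}{362^{2} + 274 \cdot 35} = \frac{318}{131044 + 9590} = \frac{318}{140634} = 318 \cdot \frac{1}{140634} = \frac{53}{23439}$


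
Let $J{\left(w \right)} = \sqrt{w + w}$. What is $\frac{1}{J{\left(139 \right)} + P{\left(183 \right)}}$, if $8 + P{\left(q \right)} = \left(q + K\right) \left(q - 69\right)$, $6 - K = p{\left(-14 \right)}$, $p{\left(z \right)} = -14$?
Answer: $\frac{11567}{267590839} - \frac{\sqrt{278}}{535181678} \approx 4.3195 \cdot 10^{-5}$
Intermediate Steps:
$K = 20$ ($K = 6 - -14 = 6 + 14 = 20$)
$J{\left(w \right)} = \sqrt{2} \sqrt{w}$ ($J{\left(w \right)} = \sqrt{2 w} = \sqrt{2} \sqrt{w}$)
$P{\left(q \right)} = -8 + \left(-69 + q\right) \left(20 + q\right)$ ($P{\left(q \right)} = -8 + \left(q + 20\right) \left(q - 69\right) = -8 + \left(20 + q\right) \left(-69 + q\right) = -8 + \left(-69 + q\right) \left(20 + q\right)$)
$\frac{1}{J{\left(139 \right)} + P{\left(183 \right)}} = \frac{1}{\sqrt{2} \sqrt{139} - \left(10355 - 33489\right)} = \frac{1}{\sqrt{278} - -23134} = \frac{1}{\sqrt{278} + 23134} = \frac{1}{23134 + \sqrt{278}}$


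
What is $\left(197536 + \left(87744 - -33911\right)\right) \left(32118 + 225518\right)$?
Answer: $82235092476$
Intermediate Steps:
$\left(197536 + \left(87744 - -33911\right)\right) \left(32118 + 225518\right) = \left(197536 + \left(87744 + 33911\right)\right) 257636 = \left(197536 + 121655\right) 257636 = 319191 \cdot 257636 = 82235092476$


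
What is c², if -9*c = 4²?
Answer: 256/81 ≈ 3.1605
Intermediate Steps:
c = -16/9 (c = -⅑*4² = -⅑*16 = -16/9 ≈ -1.7778)
c² = (-16/9)² = 256/81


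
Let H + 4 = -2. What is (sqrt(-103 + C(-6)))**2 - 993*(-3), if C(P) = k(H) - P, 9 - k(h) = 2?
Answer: 2889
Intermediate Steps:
H = -6 (H = -4 - 2 = -6)
k(h) = 7 (k(h) = 9 - 1*2 = 9 - 2 = 7)
C(P) = 7 - P
(sqrt(-103 + C(-6)))**2 - 993*(-3) = (sqrt(-103 + (7 - 1*(-6))))**2 - 993*(-3) = (sqrt(-103 + (7 + 6)))**2 - 1*(-2979) = (sqrt(-103 + 13))**2 + 2979 = (sqrt(-90))**2 + 2979 = (3*I*sqrt(10))**2 + 2979 = -90 + 2979 = 2889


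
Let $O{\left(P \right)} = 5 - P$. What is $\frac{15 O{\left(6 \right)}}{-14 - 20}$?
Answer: $\frac{15}{34} \approx 0.44118$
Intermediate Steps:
$\frac{15 O{\left(6 \right)}}{-14 - 20} = \frac{15 \left(5 - 6\right)}{-14 - 20} = \frac{15 \left(5 - 6\right)}{-34} = 15 \left(-1\right) \left(- \frac{1}{34}\right) = \left(-15\right) \left(- \frac{1}{34}\right) = \frac{15}{34}$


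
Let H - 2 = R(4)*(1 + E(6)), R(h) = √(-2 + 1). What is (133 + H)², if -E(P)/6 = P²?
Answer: -28000 - 58050*I ≈ -28000.0 - 58050.0*I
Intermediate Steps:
R(h) = I (R(h) = √(-1) = I)
E(P) = -6*P²
H = 2 - 215*I (H = 2 + I*(1 - 6*6²) = 2 + I*(1 - 6*36) = 2 + I*(1 - 216) = 2 + I*(-215) = 2 - 215*I ≈ 2.0 - 215.0*I)
(133 + H)² = (133 + (2 - 215*I))² = (135 - 215*I)²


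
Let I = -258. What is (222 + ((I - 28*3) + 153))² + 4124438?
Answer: 4125527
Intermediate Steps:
(222 + ((I - 28*3) + 153))² + 4124438 = (222 + ((-258 - 28*3) + 153))² + 4124438 = (222 + ((-258 - 84) + 153))² + 4124438 = (222 + (-342 + 153))² + 4124438 = (222 - 189)² + 4124438 = 33² + 4124438 = 1089 + 4124438 = 4125527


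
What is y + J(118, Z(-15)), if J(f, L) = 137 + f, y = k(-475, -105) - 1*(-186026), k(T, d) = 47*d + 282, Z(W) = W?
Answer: 181628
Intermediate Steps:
k(T, d) = 282 + 47*d
y = 181373 (y = (282 + 47*(-105)) - 1*(-186026) = (282 - 4935) + 186026 = -4653 + 186026 = 181373)
y + J(118, Z(-15)) = 181373 + (137 + 118) = 181373 + 255 = 181628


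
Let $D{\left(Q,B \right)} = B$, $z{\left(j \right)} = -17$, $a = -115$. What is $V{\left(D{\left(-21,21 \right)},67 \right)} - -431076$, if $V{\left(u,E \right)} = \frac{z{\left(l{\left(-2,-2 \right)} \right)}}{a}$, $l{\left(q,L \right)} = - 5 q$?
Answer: $\frac{49573757}{115} \approx 4.3108 \cdot 10^{5}$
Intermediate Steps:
$V{\left(u,E \right)} = \frac{17}{115}$ ($V{\left(u,E \right)} = - \frac{17}{-115} = \left(-17\right) \left(- \frac{1}{115}\right) = \frac{17}{115}$)
$V{\left(D{\left(-21,21 \right)},67 \right)} - -431076 = \frac{17}{115} - -431076 = \frac{17}{115} + 431076 = \frac{49573757}{115}$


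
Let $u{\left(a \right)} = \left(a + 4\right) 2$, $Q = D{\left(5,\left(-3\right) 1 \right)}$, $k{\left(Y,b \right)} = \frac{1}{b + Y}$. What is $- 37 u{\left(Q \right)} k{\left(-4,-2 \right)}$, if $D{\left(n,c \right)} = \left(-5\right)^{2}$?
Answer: $\frac{1073}{3} \approx 357.67$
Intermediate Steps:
$D{\left(n,c \right)} = 25$
$k{\left(Y,b \right)} = \frac{1}{Y + b}$
$Q = 25$
$u{\left(a \right)} = 8 + 2 a$ ($u{\left(a \right)} = \left(4 + a\right) 2 = 8 + 2 a$)
$- 37 u{\left(Q \right)} k{\left(-4,-2 \right)} = \frac{\left(-37\right) \left(8 + 2 \cdot 25\right)}{-4 - 2} = \frac{\left(-37\right) \left(8 + 50\right)}{-6} = \left(-37\right) 58 \left(- \frac{1}{6}\right) = \left(-2146\right) \left(- \frac{1}{6}\right) = \frac{1073}{3}$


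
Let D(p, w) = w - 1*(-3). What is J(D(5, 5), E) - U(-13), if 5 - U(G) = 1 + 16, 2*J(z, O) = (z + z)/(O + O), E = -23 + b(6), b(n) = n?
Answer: 200/17 ≈ 11.765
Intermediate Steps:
D(p, w) = 3 + w (D(p, w) = w + 3 = 3 + w)
E = -17 (E = -23 + 6 = -17)
J(z, O) = z/(2*O) (J(z, O) = ((z + z)/(O + O))/2 = ((2*z)/((2*O)))/2 = ((2*z)*(1/(2*O)))/2 = (z/O)/2 = z/(2*O))
U(G) = -12 (U(G) = 5 - (1 + 16) = 5 - 1*17 = 5 - 17 = -12)
J(D(5, 5), E) - U(-13) = (½)*(3 + 5)/(-17) - 1*(-12) = (½)*8*(-1/17) + 12 = -4/17 + 12 = 200/17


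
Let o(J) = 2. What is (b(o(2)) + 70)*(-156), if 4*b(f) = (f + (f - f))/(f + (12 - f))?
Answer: -21853/2 ≈ -10927.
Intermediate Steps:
b(f) = f/48 (b(f) = ((f + (f - f))/(f + (12 - f)))/4 = ((f + 0)/12)/4 = (f*(1/12))/4 = (f/12)/4 = f/48)
(b(o(2)) + 70)*(-156) = ((1/48)*2 + 70)*(-156) = (1/24 + 70)*(-156) = (1681/24)*(-156) = -21853/2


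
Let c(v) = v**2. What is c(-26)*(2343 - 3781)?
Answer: -972088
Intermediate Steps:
c(-26)*(2343 - 3781) = (-26)**2*(2343 - 3781) = 676*(-1438) = -972088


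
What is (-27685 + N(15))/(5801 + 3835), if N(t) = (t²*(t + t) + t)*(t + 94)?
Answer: 177425/2409 ≈ 73.651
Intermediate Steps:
N(t) = (94 + t)*(t + 2*t³) (N(t) = (t²*(2*t) + t)*(94 + t) = (2*t³ + t)*(94 + t) = (t + 2*t³)*(94 + t) = (94 + t)*(t + 2*t³))
(-27685 + N(15))/(5801 + 3835) = (-27685 + 15*(94 + 15 + 2*15³ + 188*15²))/(5801 + 3835) = (-27685 + 15*(94 + 15 + 2*3375 + 188*225))/9636 = (-27685 + 15*(94 + 15 + 6750 + 42300))*(1/9636) = (-27685 + 15*49159)*(1/9636) = (-27685 + 737385)*(1/9636) = 709700*(1/9636) = 177425/2409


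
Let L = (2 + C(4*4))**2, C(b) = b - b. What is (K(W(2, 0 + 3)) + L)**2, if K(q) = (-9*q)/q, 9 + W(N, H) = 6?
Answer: 25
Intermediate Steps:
C(b) = 0
W(N, H) = -3 (W(N, H) = -9 + 6 = -3)
K(q) = -9
L = 4 (L = (2 + 0)**2 = 2**2 = 4)
(K(W(2, 0 + 3)) + L)**2 = (-9 + 4)**2 = (-5)**2 = 25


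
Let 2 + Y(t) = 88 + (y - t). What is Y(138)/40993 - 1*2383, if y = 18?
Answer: -97686353/40993 ≈ -2383.0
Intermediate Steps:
Y(t) = 104 - t (Y(t) = -2 + (88 + (18 - t)) = -2 + (106 - t) = 104 - t)
Y(138)/40993 - 1*2383 = (104 - 1*138)/40993 - 1*2383 = (104 - 138)*(1/40993) - 2383 = -34*1/40993 - 2383 = -34/40993 - 2383 = -97686353/40993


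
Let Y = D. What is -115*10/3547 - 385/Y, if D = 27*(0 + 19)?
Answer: -1955545/1819611 ≈ -1.0747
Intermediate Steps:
D = 513 (D = 27*19 = 513)
Y = 513
-115*10/3547 - 385/Y = -115*10/3547 - 385/513 = -1150*1/3547 - 385*1/513 = -1150/3547 - 385/513 = -1955545/1819611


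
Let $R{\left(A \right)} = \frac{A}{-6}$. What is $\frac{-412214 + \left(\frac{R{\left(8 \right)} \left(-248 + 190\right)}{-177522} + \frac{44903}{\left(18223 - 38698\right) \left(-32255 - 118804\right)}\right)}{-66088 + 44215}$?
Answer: $\frac{37721954386147909489}{2001611559639694275} \approx 18.846$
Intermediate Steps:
$R{\left(A \right)} = - \frac{A}{6}$ ($R{\left(A \right)} = A \left(- \frac{1}{6}\right) = - \frac{A}{6}$)
$\frac{-412214 + \left(\frac{R{\left(8 \right)} \left(-248 + 190\right)}{-177522} + \frac{44903}{\left(18223 - 38698\right) \left(-32255 - 118804\right)}\right)}{-66088 + 44215} = \frac{-412214 + \left(\frac{\left(- \frac{1}{6}\right) 8 \left(-248 + 190\right)}{-177522} + \frac{44903}{\left(18223 - 38698\right) \left(-32255 - 118804\right)}\right)}{-66088 + 44215} = \frac{-412214 + \left(\left(- \frac{4}{3}\right) \left(-58\right) \left(- \frac{1}{177522}\right) + \frac{44903}{\left(-20475\right) \left(-151059\right)}\right)}{-21873} = \left(-412214 + \left(\frac{232}{3} \left(- \frac{1}{177522}\right) + \frac{44903}{3092933025}\right)\right) \left(- \frac{1}{21873}\right) = \left(-412214 + \left(- \frac{116}{266283} + 44903 \cdot \frac{1}{3092933025}\right)\right) \left(- \frac{1}{21873}\right) = \left(-412214 + \left(- \frac{116}{266283} + \frac{44903}{3092933025}\right)\right) \left(- \frac{1}{21873}\right) = \left(-412214 - \frac{38535925039}{91510609410675}\right) \left(- \frac{1}{21873}\right) = \left(- \frac{37721954386147909489}{91510609410675}\right) \left(- \frac{1}{21873}\right) = \frac{37721954386147909489}{2001611559639694275}$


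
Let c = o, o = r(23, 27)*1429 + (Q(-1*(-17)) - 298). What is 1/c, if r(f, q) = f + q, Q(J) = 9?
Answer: 1/71161 ≈ 1.4053e-5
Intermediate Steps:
o = 71161 (o = (23 + 27)*1429 + (9 - 298) = 50*1429 - 289 = 71450 - 289 = 71161)
c = 71161
1/c = 1/71161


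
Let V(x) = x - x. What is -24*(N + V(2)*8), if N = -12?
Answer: 288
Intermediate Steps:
V(x) = 0
-24*(N + V(2)*8) = -24*(-12 + 0*8) = -24*(-12 + 0) = -24*(-12) = 288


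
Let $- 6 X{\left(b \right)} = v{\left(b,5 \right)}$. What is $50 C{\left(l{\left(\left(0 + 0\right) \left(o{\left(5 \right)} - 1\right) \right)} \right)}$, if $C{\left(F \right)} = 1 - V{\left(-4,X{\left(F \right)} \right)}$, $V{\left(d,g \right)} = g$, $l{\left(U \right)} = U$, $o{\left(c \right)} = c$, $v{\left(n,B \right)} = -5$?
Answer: $\frac{25}{3} \approx 8.3333$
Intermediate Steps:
$X{\left(b \right)} = \frac{5}{6}$ ($X{\left(b \right)} = \left(- \frac{1}{6}\right) \left(-5\right) = \frac{5}{6}$)
$C{\left(F \right)} = \frac{1}{6}$ ($C{\left(F \right)} = 1 - \frac{5}{6} = \frac{1}{6}$)
$50 C{\left(l{\left(\left(0 + 0\right) \left(o{\left(5 \right)} - 1\right) \right)} \right)} = 50 \cdot \frac{1}{6} = \frac{25}{3}$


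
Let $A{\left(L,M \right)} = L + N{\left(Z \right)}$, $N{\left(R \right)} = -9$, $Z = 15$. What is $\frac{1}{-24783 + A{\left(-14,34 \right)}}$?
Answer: $- \frac{1}{24806} \approx -4.0313 \cdot 10^{-5}$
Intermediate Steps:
$A{\left(L,M \right)} = -9 + L$ ($A{\left(L,M \right)} = L - 9 = -9 + L$)
$\frac{1}{-24783 + A{\left(-14,34 \right)}} = \frac{1}{-24783 - 23} = \frac{1}{-24806} = - \frac{1}{24806}$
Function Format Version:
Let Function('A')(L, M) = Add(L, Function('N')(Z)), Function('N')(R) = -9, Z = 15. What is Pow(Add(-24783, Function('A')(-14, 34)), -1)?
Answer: Rational(-1, 24806) ≈ -4.0313e-5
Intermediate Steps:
Function('A')(L, M) = Add(-9, L) (Function('A')(L, M) = Add(L, -9) = Add(-9, L))
Pow(Add(-24783, Function('A')(-14, 34)), -1) = Pow(Add(-24783, Add(-9, -14)), -1) = Pow(Add(-24783, -23), -1) = Pow(-24806, -1) = Rational(-1, 24806)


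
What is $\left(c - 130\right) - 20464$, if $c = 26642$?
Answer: $6048$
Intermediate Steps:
$\left(c - 130\right) - 20464 = \left(26642 - 130\right) - 20464 = 26512 - 20464 = 6048$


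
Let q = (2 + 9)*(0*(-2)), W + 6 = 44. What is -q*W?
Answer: 0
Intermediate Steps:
W = 38 (W = -6 + 44 = 38)
q = 0 (q = 11*0 = 0)
-q*W = -0*38 = -1*0 = 0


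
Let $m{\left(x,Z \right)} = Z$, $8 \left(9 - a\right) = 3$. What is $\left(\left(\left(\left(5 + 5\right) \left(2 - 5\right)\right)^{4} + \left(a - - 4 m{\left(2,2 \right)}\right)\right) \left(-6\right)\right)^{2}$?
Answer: $\frac{377929113279201}{16} \approx 2.3621 \cdot 10^{13}$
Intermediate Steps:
$a = \frac{69}{8}$ ($a = 9 - \frac{3}{8} = \frac{69}{8} \approx 8.625$)
$\left(\left(\left(\left(5 + 5\right) \left(2 - 5\right)\right)^{4} + \left(a - - 4 m{\left(2,2 \right)}\right)\right) \left(-6\right)\right)^{2} = \left(\left(\left(\left(5 + 5\right) \left(2 - 5\right)\right)^{4} + \left(\frac{69}{8} - \left(-4\right) 2\right)\right) \left(-6\right)\right)^{2} = \left(\left(\left(10 \left(-3\right)\right)^{4} + \left(\frac{69}{8} - -8\right)\right) \left(-6\right)\right)^{2} = \left(\left(\left(-30\right)^{4} + \left(\frac{69}{8} + 8\right)\right) \left(-6\right)\right)^{2} = \left(\left(810000 + \frac{133}{8}\right) \left(-6\right)\right)^{2} = \left(\frac{6480133}{8} \left(-6\right)\right)^{2} = \left(- \frac{19440399}{4}\right)^{2} = \frac{377929113279201}{16}$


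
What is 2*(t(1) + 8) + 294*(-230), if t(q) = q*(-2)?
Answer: -67608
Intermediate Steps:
t(q) = -2*q
2*(t(1) + 8) + 294*(-230) = 2*(-2*1 + 8) + 294*(-230) = 2*(-2 + 8) - 67620 = 2*6 - 67620 = 12 - 67620 = -67608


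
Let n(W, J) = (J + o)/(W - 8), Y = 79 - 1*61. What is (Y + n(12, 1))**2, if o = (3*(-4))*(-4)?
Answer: 14641/16 ≈ 915.06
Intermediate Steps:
o = 48 (o = -12*(-4) = 48)
Y = 18 (Y = 79 - 61 = 18)
n(W, J) = (48 + J)/(-8 + W) (n(W, J) = (J + 48)/(W - 8) = (48 + J)/(-8 + W))
(Y + n(12, 1))**2 = (18 + (48 + 1)/(-8 + 12))**2 = (18 + 49/4)**2 = (121/4)**2 = 14641/16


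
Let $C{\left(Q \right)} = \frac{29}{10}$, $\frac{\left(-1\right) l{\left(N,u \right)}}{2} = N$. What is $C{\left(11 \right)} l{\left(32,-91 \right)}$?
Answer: $- \frac{928}{5} \approx -185.6$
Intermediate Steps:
$l{\left(N,u \right)} = - 2 N$
$C{\left(Q \right)} = \frac{29}{10}$ ($C{\left(Q \right)} = 29 \cdot \frac{1}{10} = \frac{29}{10}$)
$C{\left(11 \right)} l{\left(32,-91 \right)} = \frac{29 \left(\left(-2\right) 32\right)}{10} = \frac{29}{10} \left(-64\right) = - \frac{928}{5}$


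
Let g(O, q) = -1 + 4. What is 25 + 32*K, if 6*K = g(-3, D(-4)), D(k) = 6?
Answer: 41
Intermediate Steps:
g(O, q) = 3
K = ½ (K = (⅙)*3 = ½ ≈ 0.50000)
25 + 32*K = 25 + 32*(½) = 25 + 16 = 41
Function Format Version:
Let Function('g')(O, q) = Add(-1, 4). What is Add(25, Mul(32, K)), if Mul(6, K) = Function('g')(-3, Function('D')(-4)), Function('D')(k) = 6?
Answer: 41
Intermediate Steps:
Function('g')(O, q) = 3
K = Rational(1, 2) (K = Mul(Rational(1, 6), 3) = Rational(1, 2) ≈ 0.50000)
Add(25, Mul(32, K)) = Add(25, Mul(32, Rational(1, 2))) = Add(25, 16) = 41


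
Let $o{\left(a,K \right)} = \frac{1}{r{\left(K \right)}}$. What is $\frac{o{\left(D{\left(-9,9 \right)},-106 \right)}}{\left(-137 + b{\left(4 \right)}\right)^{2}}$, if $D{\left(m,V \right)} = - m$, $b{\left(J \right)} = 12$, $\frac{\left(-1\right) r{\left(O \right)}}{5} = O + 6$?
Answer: $\frac{1}{7812500} \approx 1.28 \cdot 10^{-7}$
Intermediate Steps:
$r{\left(O \right)} = -30 - 5 O$ ($r{\left(O \right)} = - 5 \left(O + 6\right) = - 5 \left(6 + O\right) = -30 - 5 O$)
$o{\left(a,K \right)} = \frac{1}{-30 - 5 K}$
$\frac{o{\left(D{\left(-9,9 \right)},-106 \right)}}{\left(-137 + b{\left(4 \right)}\right)^{2}} = \frac{\left(-1\right) \frac{1}{30 + 5 \left(-106\right)}}{\left(-137 + 12\right)^{2}} = \frac{\left(-1\right) \frac{1}{30 - 530}}{\left(-125\right)^{2}} = \frac{\left(-1\right) \frac{1}{-500}}{15625} = \left(-1\right) \left(- \frac{1}{500}\right) \frac{1}{15625} = \frac{1}{500} \cdot \frac{1}{15625} = \frac{1}{7812500}$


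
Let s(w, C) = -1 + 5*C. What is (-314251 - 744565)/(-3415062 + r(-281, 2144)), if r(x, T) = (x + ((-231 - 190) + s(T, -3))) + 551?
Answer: 1058816/3415229 ≈ 0.31003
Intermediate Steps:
r(x, T) = 114 + x (r(x, T) = (x + ((-231 - 190) + (-1 + 5*(-3)))) + 551 = (x + (-421 + (-1 - 15))) + 551 = (x + (-421 - 16)) + 551 = (x - 437) + 551 = (-437 + x) + 551 = 114 + x)
(-314251 - 744565)/(-3415062 + r(-281, 2144)) = (-314251 - 744565)/(-3415062 + (114 - 281)) = -1058816/(-3415062 - 167) = -1058816/(-3415229) = -1058816*(-1/3415229) = 1058816/3415229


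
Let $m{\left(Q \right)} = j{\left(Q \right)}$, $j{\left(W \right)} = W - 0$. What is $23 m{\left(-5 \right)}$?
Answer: $-115$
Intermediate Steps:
$j{\left(W \right)} = W$ ($j{\left(W \right)} = W + 0 = W$)
$m{\left(Q \right)} = Q$
$23 m{\left(-5 \right)} = 23 \left(-5\right) = -115$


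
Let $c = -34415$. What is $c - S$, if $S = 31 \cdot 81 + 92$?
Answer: $-37018$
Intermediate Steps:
$S = 2603$ ($S = 2511 + 92 = 2603$)
$c - S = -34415 - 2603 = -37018$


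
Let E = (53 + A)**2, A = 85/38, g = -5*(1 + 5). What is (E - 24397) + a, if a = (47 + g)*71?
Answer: -29080559/1444 ≈ -20139.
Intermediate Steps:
g = -30 (g = -5*6 = -30)
A = 85/38 (A = 85*(1/38) = 85/38 ≈ 2.2368)
a = 1207 (a = (47 - 30)*71 = 17*71 = 1207)
E = 4405801/1444 (E = (53 + 85/38)**2 = (2099/38)**2 = 4405801/1444 ≈ 3051.1)
(E - 24397) + a = (4405801/1444 - 24397) + 1207 = -30823467/1444 + 1207 = -29080559/1444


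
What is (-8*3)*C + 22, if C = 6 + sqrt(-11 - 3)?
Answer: -122 - 24*I*sqrt(14) ≈ -122.0 - 89.8*I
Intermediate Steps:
C = 6 + I*sqrt(14) (C = 6 + sqrt(-14) = 6 + I*sqrt(14) ≈ 6.0 + 3.7417*I)
(-8*3)*C + 22 = (-8*3)*(6 + I*sqrt(14)) + 22 = -24*(6 + I*sqrt(14)) + 22 = (-144 - 24*I*sqrt(14)) + 22 = -122 - 24*I*sqrt(14)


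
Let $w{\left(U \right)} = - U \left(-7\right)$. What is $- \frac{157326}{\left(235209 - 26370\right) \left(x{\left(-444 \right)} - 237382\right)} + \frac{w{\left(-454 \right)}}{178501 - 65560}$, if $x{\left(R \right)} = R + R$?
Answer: $- \frac{26353288205429}{936658649974455} \approx -0.028135$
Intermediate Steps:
$x{\left(R \right)} = 2 R$
$w{\left(U \right)} = 7 U$
$- \frac{157326}{\left(235209 - 26370\right) \left(x{\left(-444 \right)} - 237382\right)} + \frac{w{\left(-454 \right)}}{178501 - 65560} = - \frac{157326}{\left(235209 - 26370\right) \left(2 \left(-444\right) - 237382\right)} + \frac{7 \left(-454\right)}{178501 - 65560} = - \frac{157326}{208839 \left(-888 - 237382\right)} - \frac{3178}{112941} = - \frac{157326}{208839 \left(-238270\right)} - \frac{3178}{112941} = - \frac{157326}{-49760068530} - \frac{3178}{112941} = \left(-157326\right) \left(- \frac{1}{49760068530}\right) - \frac{3178}{112941} = \frac{26221}{8293344755} - \frac{3178}{112941} = - \frac{26353288205429}{936658649974455}$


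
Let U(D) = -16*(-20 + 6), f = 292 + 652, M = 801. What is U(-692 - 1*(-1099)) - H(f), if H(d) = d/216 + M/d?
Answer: 5576293/25488 ≈ 218.78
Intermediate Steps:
f = 944
H(d) = 801/d + d/216 (H(d) = d/216 + 801/d = 801/d + d/216)
U(D) = 224 (U(D) = -16*(-14) = 224)
U(-692 - 1*(-1099)) - H(f) = 224 - (801/944 + (1/216)*944) = 224 - (801*(1/944) + 118/27) = 224 - (801/944 + 118/27) = 224 - 1*133019/25488 = 224 - 133019/25488 = 5576293/25488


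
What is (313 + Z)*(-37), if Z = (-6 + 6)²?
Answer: -11581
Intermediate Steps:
Z = 0 (Z = 0² = 0)
(313 + Z)*(-37) = (313 + 0)*(-37) = 313*(-37) = -11581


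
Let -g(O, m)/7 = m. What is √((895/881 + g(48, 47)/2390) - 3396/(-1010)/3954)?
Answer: √17266003291286808951930/140145964810 ≈ 0.93760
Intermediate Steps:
g(O, m) = -7*m
√((895/881 + g(48, 47)/2390) - 3396/(-1010)/3954) = √((895/881 - 7*47/2390) - 3396/(-1010)/3954) = √((895*(1/881) - 329*1/2390) - 3396*(-1/1010)*(1/3954)) = √((895/881 - 329/2390) + (1698/505)*(1/3954)) = √(1849201/2105590 + 283/332795) = √(123200145753/140145964810) = √17266003291286808951930/140145964810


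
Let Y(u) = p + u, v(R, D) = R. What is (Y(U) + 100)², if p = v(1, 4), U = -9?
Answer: 8464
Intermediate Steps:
p = 1
Y(u) = 1 + u
(Y(U) + 100)² = ((1 - 9) + 100)² = (-8 + 100)² = 92² = 8464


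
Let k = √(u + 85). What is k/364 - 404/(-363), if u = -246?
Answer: 404/363 + I*√161/364 ≈ 1.1129 + 0.034859*I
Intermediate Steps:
k = I*√161 (k = √(-246 + 85) = √(-161) = I*√161 ≈ 12.689*I)
k/364 - 404/(-363) = (I*√161)/364 - 404/(-363) = (I*√161)*(1/364) - 404*(-1/363) = I*√161/364 + 404/363 = 404/363 + I*√161/364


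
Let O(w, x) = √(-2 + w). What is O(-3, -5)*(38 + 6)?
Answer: 44*I*√5 ≈ 98.387*I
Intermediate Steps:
O(-3, -5)*(38 + 6) = √(-2 - 3)*(38 + 6) = √(-5)*44 = (I*√5)*44 = 44*I*√5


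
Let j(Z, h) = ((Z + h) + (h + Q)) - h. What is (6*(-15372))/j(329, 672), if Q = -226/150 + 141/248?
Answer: -1715515200/18601151 ≈ -92.226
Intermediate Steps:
Q = -17449/18600 (Q = -226*1/150 + 141*(1/248) = -113/75 + 141/248 = -17449/18600 ≈ -0.93812)
j(Z, h) = -17449/18600 + Z + h (j(Z, h) = ((Z + h) + (h - 17449/18600)) - h = ((Z + h) + (-17449/18600 + h)) - h = (-17449/18600 + Z + 2*h) - h = -17449/18600 + Z + h)
(6*(-15372))/j(329, 672) = (6*(-15372))/(-17449/18600 + 329 + 672) = -92232/18601151/18600 = -92232*18600/18601151 = -1715515200/18601151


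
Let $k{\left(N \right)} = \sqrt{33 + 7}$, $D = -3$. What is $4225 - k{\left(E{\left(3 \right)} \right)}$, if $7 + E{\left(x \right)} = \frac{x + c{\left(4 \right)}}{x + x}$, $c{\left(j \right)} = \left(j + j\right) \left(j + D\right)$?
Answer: $4225 - 2 \sqrt{10} \approx 4218.7$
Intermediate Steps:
$c{\left(j \right)} = 2 j \left(-3 + j\right)$ ($c{\left(j \right)} = \left(j + j\right) \left(j - 3\right) = 2 j \left(-3 + j\right)$)
$E{\left(x \right)} = -7 + \frac{8 + x}{2 x}$ ($E{\left(x \right)} = -7 + \frac{x + 2 \cdot 4 \left(-3 + 4\right)}{x + x} = -7 + \frac{x + 2 \cdot 4 \cdot 1}{2 x} = -7 + \left(x + 8\right) \frac{1}{2 x} = -7 + \left(8 + x\right) \frac{1}{2 x} = -7 + \frac{8 + x}{2 x}$)
$k{\left(N \right)} = 2 \sqrt{10}$ ($k{\left(N \right)} = \sqrt{40} = 2 \sqrt{10}$)
$4225 - k{\left(E{\left(3 \right)} \right)} = 4225 - 2 \sqrt{10}$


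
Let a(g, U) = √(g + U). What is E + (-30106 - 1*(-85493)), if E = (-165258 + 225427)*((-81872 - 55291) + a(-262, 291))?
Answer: -8252905160 + 60169*√29 ≈ -8.2526e+9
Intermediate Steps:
a(g, U) = √(U + g)
E = -8252960547 + 60169*√29 (E = (-165258 + 225427)*((-81872 - 55291) + √(291 - 262)) = 60169*(-137163 + √29) = -8252960547 + 60169*√29 ≈ -8.2526e+9)
E + (-30106 - 1*(-85493)) = (-8252960547 + 60169*√29) + (-30106 - 1*(-85493)) = (-8252960547 + 60169*√29) + (-30106 + 85493) = (-8252960547 + 60169*√29) + 55387 = -8252905160 + 60169*√29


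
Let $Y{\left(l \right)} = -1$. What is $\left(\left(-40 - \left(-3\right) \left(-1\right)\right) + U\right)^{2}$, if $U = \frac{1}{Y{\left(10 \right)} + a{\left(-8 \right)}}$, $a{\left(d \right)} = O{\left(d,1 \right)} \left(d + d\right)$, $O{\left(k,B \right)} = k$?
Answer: $\frac{29811600}{16129} \approx 1848.3$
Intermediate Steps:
$a{\left(d \right)} = 2 d^{2}$ ($a{\left(d \right)} = d \left(d + d\right) = d 2 d = 2 d^{2}$)
$U = \frac{1}{127}$ ($U = \frac{1}{-1 + 2 \left(-8\right)^{2}} = \frac{1}{-1 + 2 \cdot 64} = \frac{1}{-1 + 128} = \frac{1}{127} \approx 0.007874$)
$\left(\left(-40 - \left(-3\right) \left(-1\right)\right) + U\right)^{2} = \left(\left(-40 - \left(-3\right) \left(-1\right)\right) + \frac{1}{127}\right)^{2} = \left(\left(-40 - 3\right) + \frac{1}{127}\right)^{2} = \left(-43 + \frac{1}{127}\right)^{2} = \left(- \frac{5460}{127}\right)^{2} = \frac{29811600}{16129}$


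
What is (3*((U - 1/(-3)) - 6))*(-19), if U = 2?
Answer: 209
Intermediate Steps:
(3*((U - 1/(-3)) - 6))*(-19) = (3*((2 - 1/(-3)) - 6))*(-19) = (3*((2 - 1*(-⅓)) - 6))*(-19) = (3*((2 + ⅓) - 6))*(-19) = (3*(7/3 - 6))*(-19) = (3*(-11/3))*(-19) = -11*(-19) = 209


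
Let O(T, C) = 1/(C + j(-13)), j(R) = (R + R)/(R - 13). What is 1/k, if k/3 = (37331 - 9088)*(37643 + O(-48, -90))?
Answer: 89/283861298754 ≈ 3.1353e-10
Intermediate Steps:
j(R) = 2*R/(-13 + R) (j(R) = (2*R)/(-13 + R) = 2*R/(-13 + R))
O(T, C) = 1/(1 + C) (O(T, C) = 1/(C + 2*(-13)/(-13 - 13)) = 1/(C + 2*(-13)/(-26)) = 1/(C + 2*(-13)*(-1/26)) = 1/(C + 1) = 1/(1 + C))
k = 283861298754/89 (k = 3*((37331 - 9088)*(37643 + 1/(1 - 90))) = 3*(28243*(37643 + 1/(-89))) = 3*(28243*(37643 - 1/89)) = 3*(28243*(3350226/89)) = 3*(94620432918/89) = 283861298754/89 ≈ 3.1895e+9)
1/k = 1/(283861298754/89) = 89/283861298754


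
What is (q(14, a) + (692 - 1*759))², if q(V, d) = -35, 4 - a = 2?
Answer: 10404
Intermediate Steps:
a = 2 (a = 4 - 1*2 = 4 - 2 = 2)
(q(14, a) + (692 - 1*759))² = (-35 + (692 - 1*759))² = (-35 + (692 - 759))² = (-35 - 67)² = (-102)² = 10404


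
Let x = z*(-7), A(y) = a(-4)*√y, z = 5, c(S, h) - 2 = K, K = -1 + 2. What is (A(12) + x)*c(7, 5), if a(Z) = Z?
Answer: -105 - 24*√3 ≈ -146.57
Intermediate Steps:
K = 1
c(S, h) = 3 (c(S, h) = 2 + 1 = 3)
A(y) = -4*√y
x = -35 (x = 5*(-7) = -35)
(A(12) + x)*c(7, 5) = (-8*√3 - 35)*3 = (-35 - 8*√3)*3 = -105 - 24*√3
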